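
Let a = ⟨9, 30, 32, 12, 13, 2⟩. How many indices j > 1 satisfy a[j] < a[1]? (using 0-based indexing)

3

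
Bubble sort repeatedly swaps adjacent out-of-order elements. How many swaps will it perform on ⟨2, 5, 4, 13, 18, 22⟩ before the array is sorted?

The minimum number of adjacent swaps to sort an array equals its inversion count, since every such swap removes exactly one inversion.
Count inversions — for each element, later elements that are smaller:
2: none → 0
5: 4 → 1
4: none → 0
13: none → 0
18: none → 0
22: none → 0
Total inversions: 0 + 1 + 0 + 0 + 0 + 0 = 1

1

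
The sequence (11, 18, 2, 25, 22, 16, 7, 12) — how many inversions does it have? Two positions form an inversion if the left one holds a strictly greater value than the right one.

Element-by-element contributions:
11: 2
18: 4
2: 0
25: 4
22: 3
16: 2
7: 0
12: 0
Sum: 2 + 4 + 0 + 4 + 3 + 2 + 0 + 0 = 15

There are 15 inversions.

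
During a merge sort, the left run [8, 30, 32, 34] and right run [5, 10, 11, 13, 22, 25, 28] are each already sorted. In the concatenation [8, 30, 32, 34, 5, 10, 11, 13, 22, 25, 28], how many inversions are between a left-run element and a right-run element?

22

Count, for every r in R, how many entries of L exceed r:
r = 5: 8, 30, 32, 34 → 4
r = 10: 30, 32, 34 → 3
r = 11: 30, 32, 34 → 3
r = 13: 30, 32, 34 → 3
r = 22: 30, 32, 34 → 3
r = 25: 30, 32, 34 → 3
r = 28: 30, 32, 34 → 3
Cross-inversions: 4 + 3 + 3 + 3 + 3 + 3 + 3 = 22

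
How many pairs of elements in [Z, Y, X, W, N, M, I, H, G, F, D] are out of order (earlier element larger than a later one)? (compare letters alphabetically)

Inversions: 55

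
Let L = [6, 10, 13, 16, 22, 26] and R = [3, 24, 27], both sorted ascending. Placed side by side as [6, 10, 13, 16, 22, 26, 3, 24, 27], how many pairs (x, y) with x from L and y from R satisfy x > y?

7

Count, for every r in R, how many entries of L exceed r:
r = 3: 6, 10, 13, 16, 22, 26 → 6
r = 24: 26 → 1
r = 27: none → 0
Cross-inversions: 6 + 1 + 0 = 7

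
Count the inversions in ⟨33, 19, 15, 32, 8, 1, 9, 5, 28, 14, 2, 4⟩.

There are 48 inversions.

Count, for each position, how many later elements it exceeds:
33 → 19, 15, 32, 8, 1, 9, 5, 28, 14, 2, 4 → 11
19 → 15, 8, 1, 9, 5, 14, 2, 4 → 8
15 → 8, 1, 9, 5, 14, 2, 4 → 7
32 → 8, 1, 9, 5, 28, 14, 2, 4 → 8
8 → 1, 5, 2, 4 → 4
1 → none → 0
9 → 5, 2, 4 → 3
5 → 2, 4 → 2
28 → 14, 2, 4 → 3
14 → 2, 4 → 2
2 → none → 0
4 → none → 0
Sum: 11 + 8 + 7 + 8 + 4 + 0 + 3 + 2 + 3 + 2 + 0 + 0 = 48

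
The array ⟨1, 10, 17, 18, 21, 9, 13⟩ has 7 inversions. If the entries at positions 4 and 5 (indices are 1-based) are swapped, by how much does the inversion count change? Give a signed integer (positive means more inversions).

+1

Positions 4 and 5 hold 18 and 21; after swapping, the array is [1, 10, 17, 21, 18, 9, 13].
Sweep left to right; for each value list the smaller values that follow it:
1: 0
10: 1
17: 2
21: 3
18: 2
9: 0
13: 0
Sum: 0 + 1 + 2 + 3 + 2 + 0 + 0 = 8
Change: 8 − 7 = +1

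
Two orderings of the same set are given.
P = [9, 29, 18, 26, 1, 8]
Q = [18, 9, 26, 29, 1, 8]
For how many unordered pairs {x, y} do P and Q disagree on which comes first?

3 disagreeing pairs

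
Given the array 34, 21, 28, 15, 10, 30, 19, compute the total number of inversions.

Sweep left to right; for each value list the smaller values that follow it:
34: 6
21: 3
28: 3
15: 1
10: 0
30: 1
19: 0
Sum: 6 + 3 + 3 + 1 + 0 + 1 + 0 = 14

14 inversions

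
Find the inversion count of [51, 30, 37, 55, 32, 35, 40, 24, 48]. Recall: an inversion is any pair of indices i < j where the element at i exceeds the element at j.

Count, for each position, how many later elements it exceeds:
51 → 30, 37, 32, 35, 40, 24, 48 → 7
30 → 24 → 1
37 → 32, 35, 24 → 3
55 → 32, 35, 40, 24, 48 → 5
32 → 24 → 1
35 → 24 → 1
40 → 24 → 1
24 → none → 0
48 → none → 0
Sum: 7 + 1 + 3 + 5 + 1 + 1 + 1 + 0 + 0 = 19

19 out-of-order pairs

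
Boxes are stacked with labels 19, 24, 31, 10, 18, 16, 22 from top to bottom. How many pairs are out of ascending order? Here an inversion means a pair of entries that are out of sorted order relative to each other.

12 out-of-order pairs

Inversion pairs (indices are 1-based):
(1,4): 19 > 10
(1,5): 19 > 18
(1,6): 19 > 16
(2,4): 24 > 10
(2,5): 24 > 18
(2,6): 24 > 16
(2,7): 24 > 22
(3,4): 31 > 10
(3,5): 31 > 18
(3,6): 31 > 16
(3,7): 31 > 22
(5,6): 18 > 16
That's 12 pairs.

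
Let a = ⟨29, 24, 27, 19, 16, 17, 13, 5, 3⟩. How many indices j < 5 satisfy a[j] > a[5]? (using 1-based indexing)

The element at index 5 is 16.
Elements before it: 29, 24, 27, 19
Those larger than 16: 29, 24, 27, 19

4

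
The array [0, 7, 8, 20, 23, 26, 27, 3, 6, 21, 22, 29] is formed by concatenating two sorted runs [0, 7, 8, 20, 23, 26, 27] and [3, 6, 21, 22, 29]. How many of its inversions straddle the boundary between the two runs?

18

Count, for every r in R, how many entries of L exceed r:
r = 3: 7, 8, 20, 23, 26, 27 → 6
r = 6: 7, 8, 20, 23, 26, 27 → 6
r = 21: 23, 26, 27 → 3
r = 22: 23, 26, 27 → 3
r = 29: none → 0
Cross-inversions: 6 + 6 + 3 + 3 + 0 = 18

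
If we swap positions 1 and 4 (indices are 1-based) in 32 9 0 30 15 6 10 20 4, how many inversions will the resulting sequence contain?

Positions 1 and 4 hold 32 and 30; after swapping, the array is [30, 9, 0, 32, 15, 6, 10, 20, 4].
Sweep left to right; for each value list the smaller values that follow it:
30: 7
9: 3
0: 0
32: 5
15: 3
6: 1
10: 1
20: 1
4: 0
Sum: 7 + 3 + 0 + 5 + 3 + 1 + 1 + 1 + 0 = 21

21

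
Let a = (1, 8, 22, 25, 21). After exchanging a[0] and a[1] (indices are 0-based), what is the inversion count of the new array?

3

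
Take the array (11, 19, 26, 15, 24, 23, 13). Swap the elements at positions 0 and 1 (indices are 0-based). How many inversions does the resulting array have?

Inversions: 11

Positions 0 and 1 hold 11 and 19; after swapping, the array is [19, 11, 26, 15, 24, 23, 13].
Count, for each position, how many later elements it exceeds:
19: 3
11: 0
26: 4
15: 1
24: 2
23: 1
13: 0
Sum: 3 + 0 + 4 + 1 + 2 + 1 + 0 = 11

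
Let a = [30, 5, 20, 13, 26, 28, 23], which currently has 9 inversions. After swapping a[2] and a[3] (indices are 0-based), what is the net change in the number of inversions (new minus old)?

-1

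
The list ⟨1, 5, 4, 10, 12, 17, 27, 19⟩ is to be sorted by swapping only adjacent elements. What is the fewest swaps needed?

Minimum adjacent swaps = number of inversions (each swap of adjacent out-of-order elements removes one inversion and no swap can remove more).
Count inversions — for each element, later elements that are smaller:
1: none → 0
5: 4 → 1
4: none → 0
10: none → 0
12: none → 0
17: none → 0
27: 19 → 1
19: none → 0
Total inversions: 0 + 1 + 0 + 0 + 0 + 0 + 1 + 0 = 2

2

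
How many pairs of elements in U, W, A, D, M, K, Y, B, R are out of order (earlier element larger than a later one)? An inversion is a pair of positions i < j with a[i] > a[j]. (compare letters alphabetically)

18 out-of-order pairs

Count, for each position, how many later elements it exceeds:
U → A, D, M, K, B, R → 6
W → A, D, M, K, B, R → 6
A → none → 0
D → B → 1
M → K, B → 2
K → B → 1
Y → B, R → 2
B → none → 0
R → none → 0
Sum: 6 + 6 + 0 + 1 + 2 + 1 + 2 + 0 + 0 = 18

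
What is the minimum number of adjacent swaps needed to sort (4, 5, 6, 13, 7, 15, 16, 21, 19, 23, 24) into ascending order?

2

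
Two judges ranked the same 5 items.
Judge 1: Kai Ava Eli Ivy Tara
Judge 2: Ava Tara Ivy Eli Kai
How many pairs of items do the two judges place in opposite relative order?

There are 7 discordant pairs.

Assign each item its position (1..5) in the first ordering, then rewrite the second ordering as that position sequence:
positions: Kai→1, Ava→2, Eli→3, Ivy→4, Tara→5
second ordering as positions: [2, 5, 4, 3, 1]
Discordant pairs = inversions in this position sequence.
2: 1 → 1
5: 4, 3, 1 → 3
4: 3, 1 → 2
3: 1 → 1
1: 0
Total: 1 + 3 + 2 + 1 + 0 = 7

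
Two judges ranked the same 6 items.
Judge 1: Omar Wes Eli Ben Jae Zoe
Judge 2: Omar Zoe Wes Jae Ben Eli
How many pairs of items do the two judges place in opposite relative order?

Assign each item its position (1..6) in the first ordering, then rewrite the second ordering as that position sequence:
positions: Omar→1, Wes→2, Eli→3, Ben→4, Jae→5, Zoe→6
second ordering as positions: [1, 6, 2, 5, 4, 3]
Discordant pairs = inversions in this position sequence.
1: 0
6: 2, 5, 4, 3 → 4
2: 0
5: 4, 3 → 2
4: 3 → 1
3: 0
Total: 0 + 4 + 0 + 2 + 1 + 0 = 7

Discordant pairs: 7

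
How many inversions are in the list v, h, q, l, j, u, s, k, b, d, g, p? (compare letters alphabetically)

43 inversions

Count, for each position, how many later elements it exceeds:
v → h, q, l, j, u, s, k, b, d, g, p → 11
h → b, d, g → 3
q → l, j, k, b, d, g, p → 7
l → j, k, b, d, g → 5
j → b, d, g → 3
u → s, k, b, d, g, p → 6
s → k, b, d, g, p → 5
k → b, d, g → 3
b → none → 0
d → none → 0
g → none → 0
p → none → 0
Sum: 11 + 3 + 7 + 5 + 3 + 6 + 5 + 3 + 0 + 0 + 0 + 0 = 43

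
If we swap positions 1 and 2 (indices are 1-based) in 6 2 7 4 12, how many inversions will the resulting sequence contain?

2 inversions

Positions 1 and 2 hold 6 and 2; after swapping, the array is [2, 6, 7, 4, 12].
Count, for each position, how many later elements it exceeds:
2 → none → 0
6 → 4 → 1
7 → 4 → 1
4 → none → 0
12 → none → 0
Sum: 0 + 1 + 1 + 0 + 0 = 2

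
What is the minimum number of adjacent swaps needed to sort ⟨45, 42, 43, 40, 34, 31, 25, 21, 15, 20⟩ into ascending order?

Each adjacent swap fixes exactly one inversion, so the minimum swap count equals the number of inversions.
Count inversions — for each element, later elements that are smaller:
45: 42, 43, 40, 34, 31, 25, 21, 15, 20 → 9
42: 40, 34, 31, 25, 21, 15, 20 → 7
43: 40, 34, 31, 25, 21, 15, 20 → 7
40: 34, 31, 25, 21, 15, 20 → 6
34: 31, 25, 21, 15, 20 → 5
31: 25, 21, 15, 20 → 4
25: 21, 15, 20 → 3
21: 15, 20 → 2
15: none → 0
20: none → 0
Total inversions: 9 + 7 + 7 + 6 + 5 + 4 + 3 + 2 + 0 + 0 = 43

43 swaps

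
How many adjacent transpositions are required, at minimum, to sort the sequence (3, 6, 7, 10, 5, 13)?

Swaps: 3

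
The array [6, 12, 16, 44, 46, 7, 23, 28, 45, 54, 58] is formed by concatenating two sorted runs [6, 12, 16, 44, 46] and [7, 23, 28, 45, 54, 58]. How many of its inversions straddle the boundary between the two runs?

9

Count, for every r in R, how many entries of L exceed r:
r = 7: 12, 16, 44, 46 → 4
r = 23: 44, 46 → 2
r = 28: 44, 46 → 2
r = 45: 46 → 1
r = 54: none → 0
r = 58: none → 0
Cross-inversions: 4 + 2 + 2 + 1 + 0 + 0 = 9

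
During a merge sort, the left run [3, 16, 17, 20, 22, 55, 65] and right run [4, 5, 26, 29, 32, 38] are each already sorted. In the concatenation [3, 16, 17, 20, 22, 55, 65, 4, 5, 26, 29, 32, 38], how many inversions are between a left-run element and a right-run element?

There are 20 split inversions.

Take each right-half value and tally the left-half values above it:
r = 4: 16, 17, 20, 22, 55, 65 → 6
r = 5: 16, 17, 20, 22, 55, 65 → 6
r = 26: 55, 65 → 2
r = 29: 55, 65 → 2
r = 32: 55, 65 → 2
r = 38: 55, 65 → 2
Cross-inversions: 6 + 6 + 2 + 2 + 2 + 2 = 20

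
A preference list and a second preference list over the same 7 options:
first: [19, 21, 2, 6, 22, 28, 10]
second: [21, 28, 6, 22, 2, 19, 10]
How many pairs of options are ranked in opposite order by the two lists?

10

Assign each item its position (1..7) in the first ordering, then rewrite the second ordering as that position sequence:
positions: 19→1, 21→2, 2→3, 6→4, 22→5, 28→6, 10→7
second ordering as positions: [2, 6, 4, 5, 3, 1, 7]
Discordant pairs = inversions in this position sequence.
2: 1 → 1
6: 4, 5, 3, 1 → 4
4: 3, 1 → 2
5: 3, 1 → 2
3: 1 → 1
1: 0
7: 0
Total: 1 + 4 + 2 + 2 + 1 + 0 + 0 = 10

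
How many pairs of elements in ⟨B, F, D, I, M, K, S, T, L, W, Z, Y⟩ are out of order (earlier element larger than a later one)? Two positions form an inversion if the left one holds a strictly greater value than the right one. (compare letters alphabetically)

6 inversions

Count, for each position, how many later elements it exceeds:
B: 0
F: 1
D: 0
I: 0
M: 2
K: 0
S: 1
T: 1
L: 0
W: 0
Z: 1
Y: 0
Sum: 0 + 1 + 0 + 0 + 2 + 0 + 1 + 1 + 0 + 0 + 1 + 0 = 6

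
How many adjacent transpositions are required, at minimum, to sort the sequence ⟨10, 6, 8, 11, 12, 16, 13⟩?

There are 3 swaps.

Minimum adjacent swaps = number of inversions (each swap of adjacent out-of-order elements removes one inversion and no swap can remove more).
Count inversions — for each element, later elements that are smaller:
10: 6, 8 → 2
6: none → 0
8: none → 0
11: none → 0
12: none → 0
16: 13 → 1
13: none → 0
Total inversions: 2 + 0 + 0 + 0 + 0 + 1 + 0 = 3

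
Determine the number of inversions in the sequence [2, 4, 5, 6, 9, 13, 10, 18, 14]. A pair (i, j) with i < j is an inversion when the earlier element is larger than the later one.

Sweep left to right; for each value list the smaller values that follow it:
2 → none → 0
4 → none → 0
5 → none → 0
6 → none → 0
9 → none → 0
13 → 10 → 1
10 → none → 0
18 → 14 → 1
14 → none → 0
Sum: 0 + 0 + 0 + 0 + 0 + 1 + 0 + 1 + 0 = 2

2 inversions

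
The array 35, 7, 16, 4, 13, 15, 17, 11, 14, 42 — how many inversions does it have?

19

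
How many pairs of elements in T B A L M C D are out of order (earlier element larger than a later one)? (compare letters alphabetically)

11 out-of-order pairs

For each element, count later entries that are smaller:
T: 6
B: 1
A: 0
L: 2
M: 2
C: 0
D: 0
Sum: 6 + 1 + 0 + 2 + 2 + 0 + 0 = 11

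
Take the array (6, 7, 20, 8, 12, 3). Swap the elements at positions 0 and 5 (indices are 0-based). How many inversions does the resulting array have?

Positions 0 and 5 hold 6 and 3; after swapping, the array is [3, 7, 20, 8, 12, 6].
Count, for each position, how many later elements it exceeds:
3: 0
7: 1
20: 3
8: 1
12: 1
6: 0
Sum: 0 + 1 + 3 + 1 + 1 + 0 = 6

There are 6 inversions.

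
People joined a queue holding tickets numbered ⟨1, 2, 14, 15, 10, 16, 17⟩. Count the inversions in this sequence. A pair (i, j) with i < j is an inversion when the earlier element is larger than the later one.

2 inversions

Listing every pair i<j with a[i]>a[j] (using 1-based positions):
(3,5): 14 > 10
(4,5): 15 > 10
That's 2 pairs.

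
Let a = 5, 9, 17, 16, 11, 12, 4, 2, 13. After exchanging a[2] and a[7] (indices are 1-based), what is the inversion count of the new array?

Positions 2 and 7 hold 9 and 4; after swapping, the array is [5, 4, 17, 16, 11, 12, 9, 2, 13].
Sweep left to right; for each value list the smaller values that follow it:
5 → 4, 2 → 2
4 → 2 → 1
17 → 16, 11, 12, 9, 2, 13 → 6
16 → 11, 12, 9, 2, 13 → 5
11 → 9, 2 → 2
12 → 9, 2 → 2
9 → 2 → 1
2 → none → 0
13 → none → 0
Sum: 2 + 1 + 6 + 5 + 2 + 2 + 1 + 0 + 0 = 19

19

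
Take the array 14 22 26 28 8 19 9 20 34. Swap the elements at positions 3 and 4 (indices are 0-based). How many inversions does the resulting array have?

14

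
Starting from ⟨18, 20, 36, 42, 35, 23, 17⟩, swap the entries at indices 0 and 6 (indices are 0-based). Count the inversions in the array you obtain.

Positions 0 and 6 hold 18 and 17; after swapping, the array is [17, 20, 36, 42, 35, 23, 18].
For each element, count later entries that are smaller:
17 → none → 0
20 → 18 → 1
36 → 35, 23, 18 → 3
42 → 35, 23, 18 → 3
35 → 23, 18 → 2
23 → 18 → 1
18 → none → 0
Sum: 0 + 1 + 3 + 3 + 2 + 1 + 0 = 10

Inversions: 10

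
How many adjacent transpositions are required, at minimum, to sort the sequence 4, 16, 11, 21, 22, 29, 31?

1 adjacent swap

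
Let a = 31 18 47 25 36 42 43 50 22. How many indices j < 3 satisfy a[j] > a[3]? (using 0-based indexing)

The element at index 3 is 25.
Elements before it: 31, 18, 47
Those larger than 25: 31, 47

2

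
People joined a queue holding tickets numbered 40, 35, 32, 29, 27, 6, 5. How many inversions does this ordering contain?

21 inversions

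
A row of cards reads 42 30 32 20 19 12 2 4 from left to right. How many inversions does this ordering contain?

26

Count, for each position, how many later elements it exceeds:
42 → 30, 32, 20, 19, 12, 2, 4 → 7
30 → 20, 19, 12, 2, 4 → 5
32 → 20, 19, 12, 2, 4 → 5
20 → 19, 12, 2, 4 → 4
19 → 12, 2, 4 → 3
12 → 2, 4 → 2
2 → none → 0
4 → none → 0
Sum: 7 + 5 + 5 + 4 + 3 + 2 + 0 + 0 = 26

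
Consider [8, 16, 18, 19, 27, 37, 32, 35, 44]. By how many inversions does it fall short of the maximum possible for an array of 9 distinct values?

Maximum inversions for 9 distinct elements is C(9, 2) = 9·8/2 = 36.
Current inversions — for each element, count later smaller elements:
8: 0
16: 0
18: 0
19: 0
27: 0
37: 2
32: 0
35: 0
44: 0
Current total: 0 + 0 + 0 + 0 + 0 + 2 + 0 + 0 + 0 = 2
Shortfall: 36 − 2 = 34

34 inversions short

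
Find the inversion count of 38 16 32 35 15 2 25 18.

19

Element-by-element contributions:
38 → 16, 32, 35, 15, 2, 25, 18 → 7
16 → 15, 2 → 2
32 → 15, 2, 25, 18 → 4
35 → 15, 2, 25, 18 → 4
15 → 2 → 1
2 → none → 0
25 → 18 → 1
18 → none → 0
Sum: 7 + 2 + 4 + 4 + 1 + 0 + 1 + 0 = 19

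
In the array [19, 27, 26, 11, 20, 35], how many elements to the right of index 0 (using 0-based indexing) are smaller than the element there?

The element at index 0 is 19.
Elements after it: 27, 26, 11, 20, 35
Those smaller than 19: 11

1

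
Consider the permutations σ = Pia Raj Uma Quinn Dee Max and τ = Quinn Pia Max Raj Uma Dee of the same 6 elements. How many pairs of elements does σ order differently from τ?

6 discordant pairs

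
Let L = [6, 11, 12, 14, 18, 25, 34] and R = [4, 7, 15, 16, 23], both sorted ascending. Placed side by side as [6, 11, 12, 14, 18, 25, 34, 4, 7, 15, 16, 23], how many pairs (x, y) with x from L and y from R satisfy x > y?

21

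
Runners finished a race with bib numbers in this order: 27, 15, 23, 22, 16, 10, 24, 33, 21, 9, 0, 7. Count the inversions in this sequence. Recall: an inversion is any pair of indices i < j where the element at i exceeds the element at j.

47 inversions

Element-by-element contributions:
27: 10
15: 4
23: 7
22: 6
16: 4
10: 3
24: 4
33: 4
21: 3
9: 2
0: 0
7: 0
Sum: 10 + 4 + 7 + 6 + 4 + 3 + 4 + 4 + 3 + 2 + 0 + 0 = 47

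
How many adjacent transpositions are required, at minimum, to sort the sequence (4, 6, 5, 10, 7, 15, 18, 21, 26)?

Adjacent swaps: 2

The minimum number of adjacent swaps to sort an array equals its inversion count, since every such swap removes exactly one inversion.
Count inversions — for each element, later elements that are smaller:
4: none → 0
6: 5 → 1
5: none → 0
10: 7 → 1
7: none → 0
15: none → 0
18: none → 0
21: none → 0
26: none → 0
Total inversions: 0 + 1 + 0 + 1 + 0 + 0 + 0 + 0 + 0 = 2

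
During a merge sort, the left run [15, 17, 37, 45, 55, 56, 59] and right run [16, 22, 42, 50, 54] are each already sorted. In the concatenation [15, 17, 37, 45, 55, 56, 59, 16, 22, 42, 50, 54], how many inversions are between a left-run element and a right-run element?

21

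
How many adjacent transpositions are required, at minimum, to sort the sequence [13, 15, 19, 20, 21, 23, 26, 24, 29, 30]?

Each adjacent swap fixes exactly one inversion, so the minimum swap count equals the number of inversions.
Count inversions — for each element, later elements that are smaller:
13: none → 0
15: none → 0
19: none → 0
20: none → 0
21: none → 0
23: none → 0
26: 24 → 1
24: none → 0
29: none → 0
30: none → 0
Total inversions: 0 + 0 + 0 + 0 + 0 + 0 + 1 + 0 + 0 + 0 = 1

Swaps: 1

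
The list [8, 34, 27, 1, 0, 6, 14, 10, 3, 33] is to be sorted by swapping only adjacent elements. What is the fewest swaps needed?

23

Minimum adjacent swaps = number of inversions (each swap of adjacent out-of-order elements removes one inversion and no swap can remove more).
Count inversions — for each element, later elements that are smaller:
8: 1, 0, 6, 3 → 4
34: 27, 1, 0, 6, 14, 10, 3, 33 → 8
27: 1, 0, 6, 14, 10, 3 → 6
1: 0 → 1
0: none → 0
6: 3 → 1
14: 10, 3 → 2
10: 3 → 1
3: none → 0
33: none → 0
Total inversions: 4 + 8 + 6 + 1 + 0 + 1 + 2 + 1 + 0 + 0 = 23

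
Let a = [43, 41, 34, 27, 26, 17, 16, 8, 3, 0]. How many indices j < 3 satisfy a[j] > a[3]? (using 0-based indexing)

3

The element at index 3 is 27.
Elements before it: 43, 41, 34
Those larger than 27: 43, 41, 34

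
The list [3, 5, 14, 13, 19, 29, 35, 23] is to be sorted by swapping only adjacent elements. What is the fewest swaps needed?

Minimum adjacent swaps = number of inversions (each swap of adjacent out-of-order elements removes one inversion and no swap can remove more).
Count inversions — for each element, later elements that are smaller:
3: none → 0
5: none → 0
14: 13 → 1
13: none → 0
19: none → 0
29: 23 → 1
35: 23 → 1
23: none → 0
Total inversions: 0 + 0 + 1 + 0 + 0 + 1 + 1 + 0 = 3

3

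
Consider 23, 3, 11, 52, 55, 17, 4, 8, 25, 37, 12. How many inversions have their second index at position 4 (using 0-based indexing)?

0 such elements

The element at index 4 is 55.
Elements before it: 23, 3, 11, 52
None of them are larger than 55.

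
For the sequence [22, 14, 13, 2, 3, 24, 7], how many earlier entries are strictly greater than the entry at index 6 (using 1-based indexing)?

The element at index 6 is 24.
Elements before it: 22, 14, 13, 2, 3
None of them are larger than 24.

0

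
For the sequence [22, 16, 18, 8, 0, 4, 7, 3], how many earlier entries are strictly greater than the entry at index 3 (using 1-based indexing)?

1

The element at index 3 is 18.
Elements before it: 22, 16
Those larger than 18: 22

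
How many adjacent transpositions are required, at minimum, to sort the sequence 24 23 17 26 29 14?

Minimum adjacent swaps = number of inversions (each swap of adjacent out-of-order elements removes one inversion and no swap can remove more).
Count inversions — for each element, later elements that are smaller:
24: 23, 17, 14 → 3
23: 17, 14 → 2
17: 14 → 1
26: 14 → 1
29: 14 → 1
14: none → 0
Total inversions: 3 + 2 + 1 + 1 + 1 + 0 = 8

8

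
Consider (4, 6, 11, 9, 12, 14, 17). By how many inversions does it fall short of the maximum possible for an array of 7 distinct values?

Maximum inversions for 7 distinct elements is C(7, 2) = 7·6/2 = 21.
Current inversions — for each element, count later smaller elements:
4: 0
6: 0
11: 1
9: 0
12: 0
14: 0
17: 0
Current total: 0 + 0 + 1 + 0 + 0 + 0 + 0 = 1
Shortfall: 21 − 1 = 20

20 inversions short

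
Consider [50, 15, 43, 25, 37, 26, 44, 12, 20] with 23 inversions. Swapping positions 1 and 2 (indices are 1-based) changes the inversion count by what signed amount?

Positions 1 and 2 hold 50 and 15; after swapping, the array is [15, 50, 43, 25, 37, 26, 44, 12, 20].
Count, for each position, how many later elements it exceeds:
15: 1
50: 7
43: 5
25: 2
37: 3
26: 2
44: 2
12: 0
20: 0
Sum: 1 + 7 + 5 + 2 + 3 + 2 + 2 + 0 + 0 = 22
Change: 22 − 23 = -1

-1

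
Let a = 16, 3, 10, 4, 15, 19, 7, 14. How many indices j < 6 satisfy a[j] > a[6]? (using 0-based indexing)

4

The element at index 6 is 7.
Elements before it: 16, 3, 10, 4, 15, 19
Those larger than 7: 16, 10, 15, 19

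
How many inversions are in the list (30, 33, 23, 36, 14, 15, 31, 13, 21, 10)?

Count, for each position, how many later elements it exceeds:
30 → 23, 14, 15, 13, 21, 10 → 6
33 → 23, 14, 15, 31, 13, 21, 10 → 7
23 → 14, 15, 13, 21, 10 → 5
36 → 14, 15, 31, 13, 21, 10 → 6
14 → 13, 10 → 2
15 → 13, 10 → 2
31 → 13, 21, 10 → 3
13 → 10 → 1
21 → 10 → 1
10 → none → 0
Sum: 6 + 7 + 5 + 6 + 2 + 2 + 3 + 1 + 1 + 0 = 33

33 inversions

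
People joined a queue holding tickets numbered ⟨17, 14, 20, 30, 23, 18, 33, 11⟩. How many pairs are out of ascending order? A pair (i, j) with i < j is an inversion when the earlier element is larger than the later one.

There are 12 out-of-order pairs.

Sweep left to right; for each value list the smaller values that follow it:
17: 2
14: 1
20: 2
30: 3
23: 2
18: 1
33: 1
11: 0
Sum: 2 + 1 + 2 + 3 + 2 + 1 + 1 + 0 = 12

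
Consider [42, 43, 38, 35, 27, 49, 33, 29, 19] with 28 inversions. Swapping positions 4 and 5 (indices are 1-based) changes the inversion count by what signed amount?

Positions 4 and 5 hold 35 and 27; after swapping, the array is [42, 43, 38, 27, 35, 49, 33, 29, 19].
Count, for each position, how many later elements it exceeds:
42: 6
43: 6
38: 5
27: 1
35: 3
49: 3
33: 2
29: 1
19: 0
Sum: 6 + 6 + 5 + 1 + 3 + 3 + 2 + 1 + 0 = 27
Change: 27 − 28 = -1

-1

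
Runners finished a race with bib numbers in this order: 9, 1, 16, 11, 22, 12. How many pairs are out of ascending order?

Inversion pairs (indices are 1-based):
(1,2): 9 > 1
(3,4): 16 > 11
(3,6): 16 > 12
(5,6): 22 > 12
That's 4 pairs.

4 inversions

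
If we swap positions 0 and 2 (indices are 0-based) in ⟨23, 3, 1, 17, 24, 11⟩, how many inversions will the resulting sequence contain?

4 inversions

Positions 0 and 2 hold 23 and 1; after swapping, the array is [1, 3, 23, 17, 24, 11].
Element-by-element contributions:
1 → none → 0
3 → none → 0
23 → 17, 11 → 2
17 → 11 → 1
24 → 11 → 1
11 → none → 0
Sum: 0 + 0 + 2 + 1 + 1 + 0 = 4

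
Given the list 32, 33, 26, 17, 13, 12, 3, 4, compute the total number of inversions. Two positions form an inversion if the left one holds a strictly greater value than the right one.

26

For each element, count later entries that are smaller:
32 → 26, 17, 13, 12, 3, 4 → 6
33 → 26, 17, 13, 12, 3, 4 → 6
26 → 17, 13, 12, 3, 4 → 5
17 → 13, 12, 3, 4 → 4
13 → 12, 3, 4 → 3
12 → 3, 4 → 2
3 → none → 0
4 → none → 0
Sum: 6 + 6 + 5 + 4 + 3 + 2 + 0 + 0 = 26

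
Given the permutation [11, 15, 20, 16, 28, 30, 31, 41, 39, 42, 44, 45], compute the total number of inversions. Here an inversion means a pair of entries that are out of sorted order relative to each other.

2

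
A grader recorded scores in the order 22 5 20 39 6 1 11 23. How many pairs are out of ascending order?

14 inversions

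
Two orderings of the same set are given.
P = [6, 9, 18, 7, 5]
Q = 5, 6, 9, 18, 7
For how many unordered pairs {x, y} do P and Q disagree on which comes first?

Assign each item its position (1..5) in the first ordering, then rewrite the second ordering as that position sequence:
positions: 6→1, 9→2, 18→3, 7→4, 5→5
second ordering as positions: [5, 1, 2, 3, 4]
Discordant pairs = inversions in this position sequence.
5: 1, 2, 3, 4 → 4
1: 0
2: 0
3: 0
4: 0
Total: 4 + 0 + 0 + 0 + 0 = 4

4 disagreeing pairs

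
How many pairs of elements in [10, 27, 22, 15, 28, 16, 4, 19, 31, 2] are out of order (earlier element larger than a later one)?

Inversions: 24

Count, for each position, how many later elements it exceeds:
10 → 4, 2 → 2
27 → 22, 15, 16, 4, 19, 2 → 6
22 → 15, 16, 4, 19, 2 → 5
15 → 4, 2 → 2
28 → 16, 4, 19, 2 → 4
16 → 4, 2 → 2
4 → 2 → 1
19 → 2 → 1
31 → 2 → 1
2 → none → 0
Sum: 2 + 6 + 5 + 2 + 4 + 2 + 1 + 1 + 1 + 0 = 24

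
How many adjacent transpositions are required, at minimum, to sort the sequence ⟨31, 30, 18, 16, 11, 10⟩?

The minimum number of adjacent swaps to sort an array equals its inversion count, since every such swap removes exactly one inversion.
Count inversions — for each element, later elements that are smaller:
31: 30, 18, 16, 11, 10 → 5
30: 18, 16, 11, 10 → 4
18: 16, 11, 10 → 3
16: 11, 10 → 2
11: 10 → 1
10: none → 0
Total inversions: 5 + 4 + 3 + 2 + 1 + 0 = 15

15 adjacent swaps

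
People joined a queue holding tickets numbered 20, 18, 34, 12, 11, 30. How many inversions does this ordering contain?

9

Out-of-order index pairs (1-indexed):
(1,2): 20 > 18
(1,4): 20 > 12
(1,5): 20 > 11
(2,4): 18 > 12
(2,5): 18 > 11
(3,4): 34 > 12
(3,5): 34 > 11
(3,6): 34 > 30
(4,5): 12 > 11
That's 9 pairs.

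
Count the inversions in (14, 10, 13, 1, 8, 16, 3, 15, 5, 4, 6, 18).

33 inversions

For each element, count later entries that are smaller:
14: 8
10: 6
13: 6
1: 0
8: 4
16: 5
3: 0
15: 3
5: 1
4: 0
6: 0
18: 0
Sum: 8 + 6 + 6 + 0 + 4 + 5 + 0 + 3 + 1 + 0 + 0 + 0 = 33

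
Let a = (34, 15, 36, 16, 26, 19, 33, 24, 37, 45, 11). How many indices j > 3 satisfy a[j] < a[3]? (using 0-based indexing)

1

The element at index 3 is 16.
Elements after it: 26, 19, 33, 24, 37, 45, 11
Those smaller than 16: 11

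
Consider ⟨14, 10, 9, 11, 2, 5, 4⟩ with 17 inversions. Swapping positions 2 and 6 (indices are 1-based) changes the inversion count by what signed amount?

Positions 2 and 6 hold 10 and 5; after swapping, the array is [14, 5, 9, 11, 2, 10, 4].
For each element, count later entries that are smaller:
14 → 5, 9, 11, 2, 10, 4 → 6
5 → 2, 4 → 2
9 → 2, 4 → 2
11 → 2, 10, 4 → 3
2 → none → 0
10 → 4 → 1
4 → none → 0
Sum: 6 + 2 + 2 + 3 + 0 + 1 + 0 = 14
Change: 14 − 17 = -3

-3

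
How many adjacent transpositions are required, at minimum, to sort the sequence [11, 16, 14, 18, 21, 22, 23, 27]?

Each adjacent swap fixes exactly one inversion, so the minimum swap count equals the number of inversions.
Count inversions — for each element, later elements that are smaller:
11: none → 0
16: 14 → 1
14: none → 0
18: none → 0
21: none → 0
22: none → 0
23: none → 0
27: none → 0
Total inversions: 0 + 1 + 0 + 0 + 0 + 0 + 0 + 0 = 1

1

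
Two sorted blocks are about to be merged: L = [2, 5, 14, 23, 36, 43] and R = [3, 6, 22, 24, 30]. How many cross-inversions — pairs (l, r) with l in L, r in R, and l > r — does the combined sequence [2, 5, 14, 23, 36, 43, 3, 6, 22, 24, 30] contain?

16

Count, for every r in R, how many entries of L exceed r:
r = 3: 5, 14, 23, 36, 43 → 5
r = 6: 14, 23, 36, 43 → 4
r = 22: 23, 36, 43 → 3
r = 24: 36, 43 → 2
r = 30: 36, 43 → 2
Cross-inversions: 5 + 4 + 3 + 2 + 2 = 16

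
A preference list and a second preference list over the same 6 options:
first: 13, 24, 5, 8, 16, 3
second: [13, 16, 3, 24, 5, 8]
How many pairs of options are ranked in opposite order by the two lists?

6 pairs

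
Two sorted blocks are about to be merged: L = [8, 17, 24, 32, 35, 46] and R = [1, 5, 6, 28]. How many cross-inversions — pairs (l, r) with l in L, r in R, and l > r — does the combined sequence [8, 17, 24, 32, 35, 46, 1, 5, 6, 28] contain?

Split inversions: 21

Count, for every r in R, how many entries of L exceed r:
r = 1: 8, 17, 24, 32, 35, 46 → 6
r = 5: 8, 17, 24, 32, 35, 46 → 6
r = 6: 8, 17, 24, 32, 35, 46 → 6
r = 28: 32, 35, 46 → 3
Cross-inversions: 6 + 6 + 6 + 3 = 21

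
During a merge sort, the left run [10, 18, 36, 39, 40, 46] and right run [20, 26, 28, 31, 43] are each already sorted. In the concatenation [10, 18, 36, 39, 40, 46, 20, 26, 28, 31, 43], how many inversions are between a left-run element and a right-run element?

For each element r of the right run, count left-run elements greater than r:
r = 20: 36, 39, 40, 46 → 4
r = 26: 36, 39, 40, 46 → 4
r = 28: 36, 39, 40, 46 → 4
r = 31: 36, 39, 40, 46 → 4
r = 43: 46 → 1
Cross-inversions: 4 + 4 + 4 + 4 + 1 = 17

17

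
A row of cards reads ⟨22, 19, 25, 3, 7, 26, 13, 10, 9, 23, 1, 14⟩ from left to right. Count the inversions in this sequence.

Sweep left to right; for each value list the smaller values that follow it:
22: 8
19: 7
25: 8
3: 1
7: 1
26: 6
13: 3
10: 2
9: 1
23: 2
1: 0
14: 0
Sum: 8 + 7 + 8 + 1 + 1 + 6 + 3 + 2 + 1 + 2 + 0 + 0 = 39

39 out-of-order pairs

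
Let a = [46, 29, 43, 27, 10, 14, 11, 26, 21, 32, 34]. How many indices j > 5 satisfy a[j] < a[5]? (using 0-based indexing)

The element at index 5 is 14.
Elements after it: 11, 26, 21, 32, 34
Those smaller than 14: 11

1 such element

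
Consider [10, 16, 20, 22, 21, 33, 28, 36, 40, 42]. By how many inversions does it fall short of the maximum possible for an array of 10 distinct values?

43

Maximum inversions for 10 distinct elements is C(10, 2) = 10·9/2 = 45.
Current inversions — for each element, count later smaller elements:
10: 0
16: 0
20: 0
22: 1
21: 0
33: 1
28: 0
36: 0
40: 0
42: 0
Current total: 0 + 0 + 0 + 1 + 0 + 1 + 0 + 0 + 0 + 0 = 2
Shortfall: 45 − 2 = 43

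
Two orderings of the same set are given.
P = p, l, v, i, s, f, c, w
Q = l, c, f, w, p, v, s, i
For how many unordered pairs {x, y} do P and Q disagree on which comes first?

Assign each item its position (1..8) in the first ordering, then rewrite the second ordering as that position sequence:
positions: p→1, l→2, v→3, i→4, s→5, f→6, c→7, w→8
second ordering as positions: [2, 7, 6, 8, 1, 3, 5, 4]
Discordant pairs = inversions in this position sequence.
2: 1 → 1
7: 6, 1, 3, 5, 4 → 5
6: 1, 3, 5, 4 → 4
8: 1, 3, 5, 4 → 4
1: 0
3: 0
5: 4 → 1
4: 0
Total: 1 + 5 + 4 + 4 + 0 + 0 + 1 + 0 = 15

15 disagreeing pairs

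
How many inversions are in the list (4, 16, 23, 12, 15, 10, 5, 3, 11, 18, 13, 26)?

29

Sweep left to right; for each value list the smaller values that follow it:
4 → 3 → 1
16 → 12, 15, 10, 5, 3, 11, 13 → 7
23 → 12, 15, 10, 5, 3, 11, 18, 13 → 8
12 → 10, 5, 3, 11 → 4
15 → 10, 5, 3, 11, 13 → 5
10 → 5, 3 → 2
5 → 3 → 1
3 → none → 0
11 → none → 0
18 → 13 → 1
13 → none → 0
26 → none → 0
Sum: 1 + 7 + 8 + 4 + 5 + 2 + 1 + 0 + 0 + 1 + 0 + 0 = 29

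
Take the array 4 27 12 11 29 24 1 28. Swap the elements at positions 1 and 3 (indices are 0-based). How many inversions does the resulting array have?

Positions 1 and 3 hold 27 and 11; after swapping, the array is [4, 11, 12, 27, 29, 24, 1, 28].
Count, for each position, how many later elements it exceeds:
4 → 1 → 1
11 → 1 → 1
12 → 1 → 1
27 → 24, 1 → 2
29 → 24, 1, 28 → 3
24 → 1 → 1
1 → none → 0
28 → none → 0
Sum: 1 + 1 + 1 + 2 + 3 + 1 + 0 + 0 = 9

9 inversions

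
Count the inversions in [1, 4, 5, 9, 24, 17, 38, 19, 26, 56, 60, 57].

For each element, count later entries that are smaller:
1 → none → 0
4 → none → 0
5 → none → 0
9 → none → 0
24 → 17, 19 → 2
17 → none → 0
38 → 19, 26 → 2
19 → none → 0
26 → none → 0
56 → none → 0
60 → 57 → 1
57 → none → 0
Sum: 0 + 0 + 0 + 0 + 2 + 0 + 2 + 0 + 0 + 0 + 1 + 0 = 5

5 out-of-order pairs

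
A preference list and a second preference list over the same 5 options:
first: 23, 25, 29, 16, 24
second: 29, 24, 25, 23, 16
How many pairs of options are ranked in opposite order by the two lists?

6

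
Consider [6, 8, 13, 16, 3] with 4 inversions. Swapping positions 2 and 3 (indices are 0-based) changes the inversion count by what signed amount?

+1

Positions 2 and 3 hold 13 and 16; after swapping, the array is [6, 8, 16, 13, 3].
Count, for each position, how many later elements it exceeds:
6 → 3 → 1
8 → 3 → 1
16 → 13, 3 → 2
13 → 3 → 1
3 → none → 0
Sum: 1 + 1 + 2 + 1 + 0 = 5
Change: 5 − 4 = +1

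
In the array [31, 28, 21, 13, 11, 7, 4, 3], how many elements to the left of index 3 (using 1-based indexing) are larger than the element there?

2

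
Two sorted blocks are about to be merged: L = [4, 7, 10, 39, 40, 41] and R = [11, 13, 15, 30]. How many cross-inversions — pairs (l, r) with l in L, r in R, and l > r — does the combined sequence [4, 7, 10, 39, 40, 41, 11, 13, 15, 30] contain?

12 split inversions

Count, for every r in R, how many entries of L exceed r:
r = 11: 39, 40, 41 → 3
r = 13: 39, 40, 41 → 3
r = 15: 39, 40, 41 → 3
r = 30: 39, 40, 41 → 3
Cross-inversions: 3 + 3 + 3 + 3 = 12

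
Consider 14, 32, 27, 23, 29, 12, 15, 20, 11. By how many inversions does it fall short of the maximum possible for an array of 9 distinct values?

11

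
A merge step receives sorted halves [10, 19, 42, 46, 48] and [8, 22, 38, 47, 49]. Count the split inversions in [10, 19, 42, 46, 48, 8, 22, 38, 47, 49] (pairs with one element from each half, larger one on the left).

12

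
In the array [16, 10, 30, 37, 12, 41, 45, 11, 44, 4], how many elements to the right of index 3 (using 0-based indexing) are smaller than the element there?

The element at index 3 is 37.
Elements after it: 12, 41, 45, 11, 44, 4
Those smaller than 37: 12, 11, 4

3 such elements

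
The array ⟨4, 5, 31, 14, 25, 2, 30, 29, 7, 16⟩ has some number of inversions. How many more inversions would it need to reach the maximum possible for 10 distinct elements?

26

Maximum inversions for 10 distinct elements is C(10, 2) = 10·9/2 = 45.
Current inversions — for each element, count later smaller elements:
4: 1
5: 1
31: 7
14: 2
25: 3
2: 0
30: 3
29: 2
7: 0
16: 0
Current total: 1 + 1 + 7 + 2 + 3 + 0 + 3 + 2 + 0 + 0 = 19
Shortfall: 45 − 19 = 26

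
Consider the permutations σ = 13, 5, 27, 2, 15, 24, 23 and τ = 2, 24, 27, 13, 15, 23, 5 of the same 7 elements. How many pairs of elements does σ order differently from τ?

Assign each item its position (1..7) in the first ordering, then rewrite the second ordering as that position sequence:
positions: 13→1, 5→2, 27→3, 2→4, 15→5, 24→6, 23→7
second ordering as positions: [4, 6, 3, 1, 5, 7, 2]
Discordant pairs = inversions in this position sequence.
4: 3, 1, 2 → 3
6: 3, 1, 5, 2 → 4
3: 1, 2 → 2
1: 0
5: 2 → 1
7: 2 → 1
2: 0
Total: 3 + 4 + 2 + 0 + 1 + 1 + 0 = 11

11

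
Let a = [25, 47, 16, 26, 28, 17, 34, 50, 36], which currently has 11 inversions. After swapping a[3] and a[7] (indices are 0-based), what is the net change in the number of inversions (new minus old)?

+5

Positions 3 and 7 hold 26 and 50; after swapping, the array is [25, 47, 16, 50, 28, 17, 34, 26, 36].
Sweep left to right; for each value list the smaller values that follow it:
25: 2
47: 6
16: 0
50: 5
28: 2
17: 0
34: 1
26: 0
36: 0
Sum: 2 + 6 + 0 + 5 + 2 + 0 + 1 + 0 + 0 = 16
Change: 16 − 11 = +5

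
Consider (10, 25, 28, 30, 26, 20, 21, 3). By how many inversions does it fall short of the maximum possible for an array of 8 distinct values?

11 inversions short

Maximum inversions for 8 distinct elements is C(8, 2) = 8·7/2 = 28.
Current inversions — for each element, count later smaller elements:
10: 1
25: 3
28: 4
30: 4
26: 3
20: 1
21: 1
3: 0
Current total: 1 + 3 + 4 + 4 + 3 + 1 + 1 + 0 = 17
Shortfall: 28 − 17 = 11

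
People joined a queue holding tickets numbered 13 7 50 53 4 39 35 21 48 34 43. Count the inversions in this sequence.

For each element, count later entries that are smaller:
13: 2
7: 1
50: 7
53: 7
4: 0
39: 3
35: 2
21: 0
48: 2
34: 0
43: 0
Sum: 2 + 1 + 7 + 7 + 0 + 3 + 2 + 0 + 2 + 0 + 0 = 24

24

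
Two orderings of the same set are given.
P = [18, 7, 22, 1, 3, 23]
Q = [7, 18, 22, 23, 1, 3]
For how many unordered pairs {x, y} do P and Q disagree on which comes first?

3

Assign each item its position (1..6) in the first ordering, then rewrite the second ordering as that position sequence:
positions: 18→1, 7→2, 22→3, 1→4, 3→5, 23→6
second ordering as positions: [2, 1, 3, 6, 4, 5]
Discordant pairs = inversions in this position sequence.
2: 1 → 1
1: 0
3: 0
6: 4, 5 → 2
4: 0
5: 0
Total: 1 + 0 + 0 + 2 + 0 + 0 = 3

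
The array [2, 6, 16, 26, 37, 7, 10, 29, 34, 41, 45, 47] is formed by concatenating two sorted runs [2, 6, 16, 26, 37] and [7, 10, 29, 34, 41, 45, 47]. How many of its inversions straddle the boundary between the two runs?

8 cross-inversions

For each element r of the right run, count left-run elements greater than r:
r = 7: 16, 26, 37 → 3
r = 10: 16, 26, 37 → 3
r = 29: 37 → 1
r = 34: 37 → 1
r = 41: none → 0
r = 45: none → 0
r = 47: none → 0
Cross-inversions: 3 + 3 + 1 + 1 + 0 + 0 + 0 = 8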